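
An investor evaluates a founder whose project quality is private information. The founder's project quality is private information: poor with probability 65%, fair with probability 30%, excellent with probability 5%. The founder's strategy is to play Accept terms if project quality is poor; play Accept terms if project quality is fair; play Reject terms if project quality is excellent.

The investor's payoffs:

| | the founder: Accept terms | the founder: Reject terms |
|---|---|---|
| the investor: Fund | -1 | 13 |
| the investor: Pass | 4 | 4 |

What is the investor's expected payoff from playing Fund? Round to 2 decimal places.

-0.30

Take the expectation over the founder's project quality, weighting each type's action by its prior probability.
E[Fund] = 0.65·(-1) + 0.3·(-1) + 0.05·13 = (-0.65) + (-0.3) + 0.65 = -0.3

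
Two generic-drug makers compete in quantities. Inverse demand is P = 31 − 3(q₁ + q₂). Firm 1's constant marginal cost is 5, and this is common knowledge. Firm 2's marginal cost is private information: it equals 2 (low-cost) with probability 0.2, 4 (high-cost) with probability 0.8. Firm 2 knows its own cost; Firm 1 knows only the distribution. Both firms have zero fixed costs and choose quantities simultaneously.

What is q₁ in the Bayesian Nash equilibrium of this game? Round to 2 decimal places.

2.73

Type-c best response for Firm 2: q₂(c) = (31 − c)/6 − q₁/2.
Firm 1 maximizes expected profit; its first-order condition is 31 − 6q₁ − 3E[q₂] − 5 = 0.
Substituting E[q₂] and solving: E[c₂] = 3.6, so q₁ = (31 − 2·5 + 3.6)/9 = 2.73333.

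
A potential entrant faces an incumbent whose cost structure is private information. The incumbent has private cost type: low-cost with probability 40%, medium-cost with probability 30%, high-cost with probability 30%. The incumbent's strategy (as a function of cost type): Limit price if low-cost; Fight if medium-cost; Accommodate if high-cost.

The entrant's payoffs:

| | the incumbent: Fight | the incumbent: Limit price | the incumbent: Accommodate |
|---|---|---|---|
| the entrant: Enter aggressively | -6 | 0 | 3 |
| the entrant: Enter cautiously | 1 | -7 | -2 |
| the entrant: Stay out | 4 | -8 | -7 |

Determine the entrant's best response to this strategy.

Enter aggressively

E[Enter aggressively] = 0.4·(0) + 0.3·(-6) + 0.3·(3) = -0.9
E[Enter cautiously] = 0.4·(-7) + 0.3·(1) + 0.3·(-2) = -3.1
E[Stay out] = 0.4·(-8) + 0.3·(4) + 0.3·(-7) = -4.1
Best response: Enter aggressively (-0.9 is the largest).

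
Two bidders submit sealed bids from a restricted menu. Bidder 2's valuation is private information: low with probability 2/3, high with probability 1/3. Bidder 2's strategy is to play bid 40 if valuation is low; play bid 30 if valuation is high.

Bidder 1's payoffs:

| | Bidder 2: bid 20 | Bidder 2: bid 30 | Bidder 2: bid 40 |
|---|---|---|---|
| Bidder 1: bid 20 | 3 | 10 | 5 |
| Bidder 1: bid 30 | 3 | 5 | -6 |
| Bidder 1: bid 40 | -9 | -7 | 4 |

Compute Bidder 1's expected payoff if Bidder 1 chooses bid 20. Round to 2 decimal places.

6.67

Take the expectation over Bidder 2's valuation, weighting each type's action by its prior probability.
E[bid 20] = 2/3·5 + 1/3·10 = 10/3 + 10/3 = 20/3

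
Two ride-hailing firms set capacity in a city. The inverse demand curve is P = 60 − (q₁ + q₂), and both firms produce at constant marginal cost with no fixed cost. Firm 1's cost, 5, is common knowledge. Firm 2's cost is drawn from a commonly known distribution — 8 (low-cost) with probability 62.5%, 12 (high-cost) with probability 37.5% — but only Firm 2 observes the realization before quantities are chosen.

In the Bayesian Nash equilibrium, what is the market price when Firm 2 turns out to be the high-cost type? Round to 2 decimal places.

Type-c best response for Firm 2: q₂(c) = (60 − c)/2 − q₁/2.
Firm 1 maximizes expected profit; its first-order condition is 60 − 2q₁ − E[q₂] − 5 = 0.
Substituting E[q₂] and solving: E[c₂] = 9.5, so q₁ = (60 − 2·5 + 9.5)/3 = 19.8333.
q₂(high-cost) = 14.0833, so P = 60 − (19.8333 + 14.0833) = 26.0833.

26.08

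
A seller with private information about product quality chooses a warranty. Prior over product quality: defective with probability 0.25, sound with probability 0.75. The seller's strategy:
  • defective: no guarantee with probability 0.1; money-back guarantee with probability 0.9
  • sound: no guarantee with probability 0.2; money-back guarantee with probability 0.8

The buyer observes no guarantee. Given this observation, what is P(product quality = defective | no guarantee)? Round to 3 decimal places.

Apply Bayes' rule using the sender's strategy as the likelihood.
P(no guarantee) = 0.25·0.1 + 0.75·0.2 = 0.175
P(defective | no guarantee) = (0.25·0.1) / 0.175 = 0.025 / 0.175 = 0.142857

0.143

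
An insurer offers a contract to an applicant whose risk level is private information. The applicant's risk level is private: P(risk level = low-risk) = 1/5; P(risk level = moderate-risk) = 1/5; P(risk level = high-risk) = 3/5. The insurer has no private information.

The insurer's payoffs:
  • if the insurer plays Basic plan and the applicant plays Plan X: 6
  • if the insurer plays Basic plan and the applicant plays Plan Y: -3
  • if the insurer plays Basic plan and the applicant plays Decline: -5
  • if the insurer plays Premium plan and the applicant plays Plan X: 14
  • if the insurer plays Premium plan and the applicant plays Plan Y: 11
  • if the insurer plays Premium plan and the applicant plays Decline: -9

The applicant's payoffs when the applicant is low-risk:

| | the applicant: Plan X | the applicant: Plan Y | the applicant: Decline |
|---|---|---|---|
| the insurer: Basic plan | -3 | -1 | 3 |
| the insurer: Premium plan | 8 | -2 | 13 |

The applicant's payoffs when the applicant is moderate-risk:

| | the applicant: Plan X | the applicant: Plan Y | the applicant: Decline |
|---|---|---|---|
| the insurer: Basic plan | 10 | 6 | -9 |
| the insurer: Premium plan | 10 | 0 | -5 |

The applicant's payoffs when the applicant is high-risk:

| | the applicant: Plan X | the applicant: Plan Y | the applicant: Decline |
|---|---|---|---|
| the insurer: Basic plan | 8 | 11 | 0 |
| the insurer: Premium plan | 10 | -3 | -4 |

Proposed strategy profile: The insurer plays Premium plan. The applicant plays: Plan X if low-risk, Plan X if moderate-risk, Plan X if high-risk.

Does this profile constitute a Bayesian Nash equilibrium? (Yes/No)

No

A profile is a BNE iff every type of every player is best-responding given beliefs about the other side.
The insurer plays Premium plan: E[Premium plan] = 1/5·(14) + 1/5·(14) + 3/5·(14) = 14; E[Basic plan] = 6. Best-responding. ✓
The applicant (risk level low-risk), facing Premium plan: Plan X gives 8, Plan Y gives -2, Decline gives 13. Proposed Plan X is not best — profitable deviation exists. ✗
The applicant (risk level moderate-risk), facing Premium plan: Plan X gives 10, Plan Y gives 0, Decline gives -5. Proposed Plan X is best. ✓
The applicant (risk level high-risk), facing Premium plan: Plan X gives 10, Plan Y gives -3, Decline gives -4. Proposed Plan X is best. ✓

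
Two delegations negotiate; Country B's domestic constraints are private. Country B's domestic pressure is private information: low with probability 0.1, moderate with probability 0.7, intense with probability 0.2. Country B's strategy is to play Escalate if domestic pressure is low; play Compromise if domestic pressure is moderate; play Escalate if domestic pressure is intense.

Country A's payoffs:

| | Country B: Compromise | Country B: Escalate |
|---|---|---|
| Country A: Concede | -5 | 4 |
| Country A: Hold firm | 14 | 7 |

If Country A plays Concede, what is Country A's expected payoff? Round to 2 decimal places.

-2.30

Take the expectation over Country B's domestic pressure, weighting each type's action by its prior probability.
E[Concede] = 0.1·4 + 0.7·(-5) + 0.2·4 = 0.4 + (-3.5) + 0.8 = -2.3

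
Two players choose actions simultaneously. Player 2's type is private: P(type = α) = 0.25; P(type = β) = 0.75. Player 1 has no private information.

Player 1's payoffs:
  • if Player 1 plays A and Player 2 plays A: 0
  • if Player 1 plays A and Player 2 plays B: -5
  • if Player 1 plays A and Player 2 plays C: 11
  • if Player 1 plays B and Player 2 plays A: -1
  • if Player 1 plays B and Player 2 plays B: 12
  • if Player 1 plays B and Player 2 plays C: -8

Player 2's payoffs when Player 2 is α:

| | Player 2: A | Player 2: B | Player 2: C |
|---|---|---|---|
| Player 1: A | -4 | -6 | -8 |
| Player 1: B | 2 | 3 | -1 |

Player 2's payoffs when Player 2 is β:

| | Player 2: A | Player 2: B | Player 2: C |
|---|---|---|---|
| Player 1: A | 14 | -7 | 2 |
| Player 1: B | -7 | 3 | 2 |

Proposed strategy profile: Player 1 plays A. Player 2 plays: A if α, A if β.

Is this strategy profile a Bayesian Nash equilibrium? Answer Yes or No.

Yes

Player 1 plays A: E[A] = 0.25·(0) + 0.75·(0) = 0; E[B] = -1. Best-responding. ✓
Player 2 (type α), facing A: A gives -4, B gives -6, C gives -8. Proposed A is best. ✓
Player 2 (type β), facing A: A gives 14, B gives -7, C gives 2. Proposed A is best. ✓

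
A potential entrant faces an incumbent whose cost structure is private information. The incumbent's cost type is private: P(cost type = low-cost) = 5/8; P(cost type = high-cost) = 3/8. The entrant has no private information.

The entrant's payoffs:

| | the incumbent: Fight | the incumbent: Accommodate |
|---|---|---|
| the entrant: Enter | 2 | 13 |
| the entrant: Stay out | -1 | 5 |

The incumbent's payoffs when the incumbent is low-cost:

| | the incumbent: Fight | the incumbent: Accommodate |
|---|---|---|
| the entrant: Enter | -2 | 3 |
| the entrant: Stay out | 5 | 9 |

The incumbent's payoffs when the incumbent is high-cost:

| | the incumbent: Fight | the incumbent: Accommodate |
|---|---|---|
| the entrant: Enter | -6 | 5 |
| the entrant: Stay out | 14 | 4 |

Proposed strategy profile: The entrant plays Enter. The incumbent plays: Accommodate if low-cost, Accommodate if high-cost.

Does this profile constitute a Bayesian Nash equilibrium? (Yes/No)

Yes

The entrant plays Enter: E[Enter] = 5/8·(13) + 3/8·(13) = 13; E[Stay out] = 5. Best-responding. ✓
The incumbent (cost type low-cost), facing Enter: Fight gives -2, Accommodate gives 3. Proposed Accommodate is best. ✓
The incumbent (cost type high-cost), facing Enter: Fight gives -6, Accommodate gives 5. Proposed Accommodate is best. ✓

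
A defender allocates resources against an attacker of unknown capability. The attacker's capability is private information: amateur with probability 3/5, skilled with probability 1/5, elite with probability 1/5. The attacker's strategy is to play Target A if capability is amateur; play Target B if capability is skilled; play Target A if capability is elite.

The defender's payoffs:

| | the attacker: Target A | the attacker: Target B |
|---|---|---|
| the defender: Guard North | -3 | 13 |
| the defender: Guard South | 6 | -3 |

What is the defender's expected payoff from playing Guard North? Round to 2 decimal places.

0.20

E[Guard North] = 3/5·(-3) + 1/5·13 + 1/5·(-3) = (-9/5) + 13/5 + (-3/5) = 1/5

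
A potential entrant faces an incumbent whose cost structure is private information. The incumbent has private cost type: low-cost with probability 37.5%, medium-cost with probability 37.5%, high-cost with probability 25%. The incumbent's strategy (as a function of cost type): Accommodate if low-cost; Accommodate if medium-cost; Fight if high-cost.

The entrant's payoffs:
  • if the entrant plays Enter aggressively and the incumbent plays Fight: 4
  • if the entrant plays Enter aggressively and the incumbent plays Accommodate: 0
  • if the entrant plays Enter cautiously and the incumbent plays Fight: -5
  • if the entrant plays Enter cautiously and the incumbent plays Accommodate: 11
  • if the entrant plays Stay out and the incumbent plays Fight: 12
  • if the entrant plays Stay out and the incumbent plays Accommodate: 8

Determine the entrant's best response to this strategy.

Stay out

E[Enter aggressively] = 0.375·(0) + 0.375·(0) + 0.25·(4) = 1
E[Enter cautiously] = 0.375·(11) + 0.375·(11) + 0.25·(-5) = 7
E[Stay out] = 0.375·(8) + 0.375·(8) + 0.25·(12) = 9
Best response: Stay out (9 is the largest).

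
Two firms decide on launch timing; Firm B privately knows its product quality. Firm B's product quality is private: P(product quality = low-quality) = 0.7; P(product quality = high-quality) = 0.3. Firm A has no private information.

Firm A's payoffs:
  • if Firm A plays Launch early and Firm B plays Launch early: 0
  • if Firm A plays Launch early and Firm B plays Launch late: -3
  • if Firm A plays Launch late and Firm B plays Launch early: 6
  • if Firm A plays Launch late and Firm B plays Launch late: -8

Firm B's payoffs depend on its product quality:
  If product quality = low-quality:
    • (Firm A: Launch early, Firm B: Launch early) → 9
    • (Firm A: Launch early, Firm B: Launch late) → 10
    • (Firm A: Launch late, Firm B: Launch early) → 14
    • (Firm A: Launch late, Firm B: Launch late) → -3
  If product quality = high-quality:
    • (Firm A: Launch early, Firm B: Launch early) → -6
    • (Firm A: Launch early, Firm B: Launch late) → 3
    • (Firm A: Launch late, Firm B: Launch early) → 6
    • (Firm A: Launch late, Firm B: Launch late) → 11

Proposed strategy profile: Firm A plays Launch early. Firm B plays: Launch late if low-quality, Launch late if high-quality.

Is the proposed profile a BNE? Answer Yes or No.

Firm A plays Launch early: E[Launch early] = 0.7·(-3) + 0.3·(-3) = -3; E[Launch late] = -8. Best-responding. ✓
Firm B (product quality low-quality), facing Launch early: Launch early gives 9, Launch late gives 10. Proposed Launch late is best. ✓
Firm B (product quality high-quality), facing Launch early: Launch early gives -6, Launch late gives 3. Proposed Launch late is best. ✓

Yes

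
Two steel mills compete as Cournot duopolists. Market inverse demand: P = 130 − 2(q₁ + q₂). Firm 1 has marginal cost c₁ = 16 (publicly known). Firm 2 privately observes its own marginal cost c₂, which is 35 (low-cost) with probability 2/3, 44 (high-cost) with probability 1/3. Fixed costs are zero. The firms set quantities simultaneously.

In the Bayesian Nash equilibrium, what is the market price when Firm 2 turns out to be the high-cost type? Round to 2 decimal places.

64.33

Firm 2 with cost c maximizes (130 − 2(q₁+q₂) − c)·q₂, giving q₂(c) = (130 − c − 2q₁)/4.
E[c₂] = 2/3·35 + 1/3·44 = 38
Firm 1's FOC against E[q₂] yields q₁ = (130 − 2·16 + E[c₂])/6 = (130 − 32 + 38)/6 = 22.6667.
q₂(high-cost) = 10.1667, so P = 130 − 2·(22.6667 + 10.1667) = 64.3333.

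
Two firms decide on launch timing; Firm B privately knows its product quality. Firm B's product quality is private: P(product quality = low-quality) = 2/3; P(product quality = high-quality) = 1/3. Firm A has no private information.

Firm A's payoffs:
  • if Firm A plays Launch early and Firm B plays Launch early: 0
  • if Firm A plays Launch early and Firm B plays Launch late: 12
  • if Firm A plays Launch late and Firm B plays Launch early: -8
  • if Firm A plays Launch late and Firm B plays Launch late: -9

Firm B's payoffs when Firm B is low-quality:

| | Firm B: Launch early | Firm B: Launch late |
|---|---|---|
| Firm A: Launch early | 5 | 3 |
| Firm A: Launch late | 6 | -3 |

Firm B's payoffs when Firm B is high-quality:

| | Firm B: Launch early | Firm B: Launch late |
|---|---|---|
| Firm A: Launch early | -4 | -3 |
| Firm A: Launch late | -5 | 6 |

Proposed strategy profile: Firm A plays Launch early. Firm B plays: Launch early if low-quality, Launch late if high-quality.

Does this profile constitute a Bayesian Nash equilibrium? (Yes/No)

A profile is a BNE iff every type of every player is best-responding given beliefs about the other side.
Firm A plays Launch early: E[Launch early] = 2/3·(0) + 1/3·(12) = 4; E[Launch late] = -25/3. Best-responding. ✓
Firm B (product quality low-quality), facing Launch early: Launch early gives 5, Launch late gives 3. Proposed Launch early is best. ✓
Firm B (product quality high-quality), facing Launch early: Launch early gives -4, Launch late gives -3. Proposed Launch late is best. ✓

Yes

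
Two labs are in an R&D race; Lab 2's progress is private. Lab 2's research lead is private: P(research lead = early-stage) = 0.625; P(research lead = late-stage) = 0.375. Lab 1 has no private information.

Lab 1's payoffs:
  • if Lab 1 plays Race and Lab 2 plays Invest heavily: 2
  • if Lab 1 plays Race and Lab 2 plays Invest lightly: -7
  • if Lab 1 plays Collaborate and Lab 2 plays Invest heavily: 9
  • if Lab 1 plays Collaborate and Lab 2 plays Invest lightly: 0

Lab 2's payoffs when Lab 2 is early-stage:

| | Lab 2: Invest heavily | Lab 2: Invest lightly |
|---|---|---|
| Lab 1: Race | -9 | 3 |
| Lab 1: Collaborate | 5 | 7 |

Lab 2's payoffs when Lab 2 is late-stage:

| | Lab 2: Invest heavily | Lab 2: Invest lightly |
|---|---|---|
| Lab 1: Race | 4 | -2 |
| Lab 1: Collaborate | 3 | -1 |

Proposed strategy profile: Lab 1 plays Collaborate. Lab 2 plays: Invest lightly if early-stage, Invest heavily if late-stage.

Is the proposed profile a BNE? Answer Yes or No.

Lab 1 plays Collaborate: E[Collaborate] = 0.625·(0) + 0.375·(9) = 3.375; E[Race] = -3.625. Best-responding. ✓
Lab 2 (research lead early-stage), facing Collaborate: Invest heavily gives 5, Invest lightly gives 7. Proposed Invest lightly is best. ✓
Lab 2 (research lead late-stage), facing Collaborate: Invest heavily gives 3, Invest lightly gives -1. Proposed Invest heavily is best. ✓

Yes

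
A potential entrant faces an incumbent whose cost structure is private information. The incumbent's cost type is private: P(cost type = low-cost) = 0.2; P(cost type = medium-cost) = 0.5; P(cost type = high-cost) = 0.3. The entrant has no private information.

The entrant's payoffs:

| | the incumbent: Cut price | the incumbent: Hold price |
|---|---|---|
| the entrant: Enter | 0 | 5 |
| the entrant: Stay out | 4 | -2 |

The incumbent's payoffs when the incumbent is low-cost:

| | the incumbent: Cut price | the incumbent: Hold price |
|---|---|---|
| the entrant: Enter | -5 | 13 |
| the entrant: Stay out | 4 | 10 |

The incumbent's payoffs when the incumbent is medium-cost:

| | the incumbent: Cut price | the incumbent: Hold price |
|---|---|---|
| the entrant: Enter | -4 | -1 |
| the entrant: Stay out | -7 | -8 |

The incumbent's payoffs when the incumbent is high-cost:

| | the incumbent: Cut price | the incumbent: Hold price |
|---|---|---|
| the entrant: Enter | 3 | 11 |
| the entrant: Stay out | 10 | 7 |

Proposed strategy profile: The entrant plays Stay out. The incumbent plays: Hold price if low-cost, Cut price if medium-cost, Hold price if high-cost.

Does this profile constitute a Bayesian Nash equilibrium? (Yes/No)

No

The entrant plays Stay out: E[Stay out] = 0.2·(-2) + 0.5·(4) + 0.3·(-2) = 1; E[Enter] = 2.5. Not best-responding. ✗
The incumbent (cost type low-cost), facing Stay out: Cut price gives 4, Hold price gives 10. Proposed Hold price is best. ✓
The incumbent (cost type medium-cost), facing Stay out: Cut price gives -7, Hold price gives -8. Proposed Cut price is best. ✓
The incumbent (cost type high-cost), facing Stay out: Cut price gives 10, Hold price gives 7. Proposed Hold price is not best — profitable deviation exists. ✗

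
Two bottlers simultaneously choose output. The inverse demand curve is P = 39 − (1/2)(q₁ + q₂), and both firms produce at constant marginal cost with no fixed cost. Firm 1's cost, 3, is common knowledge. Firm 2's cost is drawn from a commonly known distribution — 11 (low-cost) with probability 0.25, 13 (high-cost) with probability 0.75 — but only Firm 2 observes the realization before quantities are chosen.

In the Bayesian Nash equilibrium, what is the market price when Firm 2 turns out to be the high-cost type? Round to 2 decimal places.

Firm 2 with cost c maximizes (39 − (1/2)(q₁+q₂) − c)·q₂, giving q₂(c) = (39 − c − (1/2)q₁).
E[c₂] = 0.25·11 + 0.75·13 = 12.5
Firm 1's FOC against E[q₂] yields q₁ = (39 − 2·3 + E[c₂])/(3/2) = (39 − 6 + 12.5)/(3/2) = 30.3333.
q₂(high-cost) = 10.8333, so P = 39 − (1/2)·(30.3333 + 10.8333) = 18.4167.

18.42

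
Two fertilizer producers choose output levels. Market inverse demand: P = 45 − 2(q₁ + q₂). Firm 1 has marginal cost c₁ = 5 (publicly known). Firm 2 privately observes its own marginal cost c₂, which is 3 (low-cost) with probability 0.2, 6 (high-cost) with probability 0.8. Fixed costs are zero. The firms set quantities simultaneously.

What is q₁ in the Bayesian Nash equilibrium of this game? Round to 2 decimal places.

6.73

Type-c best response for Firm 2: q₂(c) = (45 − c)/4 − q₁/2.
Firm 1 maximizes expected profit; its first-order condition is 45 − 4q₁ − 2E[q₂] − 5 = 0.
Substituting E[q₂] and solving: E[c₂] = 5.4, so q₁ = (45 − 2·5 + 5.4)/6 = 6.73333.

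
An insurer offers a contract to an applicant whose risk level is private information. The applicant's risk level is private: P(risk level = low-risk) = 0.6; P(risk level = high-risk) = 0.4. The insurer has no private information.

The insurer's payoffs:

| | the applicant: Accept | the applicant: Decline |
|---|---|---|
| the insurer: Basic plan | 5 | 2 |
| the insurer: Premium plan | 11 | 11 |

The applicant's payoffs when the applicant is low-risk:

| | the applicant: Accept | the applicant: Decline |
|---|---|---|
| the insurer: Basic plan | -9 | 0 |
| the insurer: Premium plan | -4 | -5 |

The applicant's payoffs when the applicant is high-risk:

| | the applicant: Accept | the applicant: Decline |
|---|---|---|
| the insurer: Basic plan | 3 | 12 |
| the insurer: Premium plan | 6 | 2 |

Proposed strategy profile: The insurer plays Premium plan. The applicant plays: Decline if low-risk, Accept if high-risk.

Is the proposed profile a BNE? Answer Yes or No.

No

The insurer plays Premium plan: E[Premium plan] = 0.6·(11) + 0.4·(11) = 11; E[Basic plan] = 3.2. Best-responding. ✓
The applicant (risk level low-risk), facing Premium plan: Accept gives -4, Decline gives -5. Proposed Decline is not best — profitable deviation exists. ✗
The applicant (risk level high-risk), facing Premium plan: Accept gives 6, Decline gives 2. Proposed Accept is best. ✓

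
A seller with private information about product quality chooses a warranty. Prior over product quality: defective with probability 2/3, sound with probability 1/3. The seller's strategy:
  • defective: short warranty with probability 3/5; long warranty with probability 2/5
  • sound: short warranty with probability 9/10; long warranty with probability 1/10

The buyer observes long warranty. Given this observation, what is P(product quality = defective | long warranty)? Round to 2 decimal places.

P(long warranty) = (2/3)·(2/5) + (1/3)·(1/10) = 3/10
P(defective | long warranty) = ((2/3)·(2/5)) / (3/10) = (4/15) / (3/10) = 8/9

0.89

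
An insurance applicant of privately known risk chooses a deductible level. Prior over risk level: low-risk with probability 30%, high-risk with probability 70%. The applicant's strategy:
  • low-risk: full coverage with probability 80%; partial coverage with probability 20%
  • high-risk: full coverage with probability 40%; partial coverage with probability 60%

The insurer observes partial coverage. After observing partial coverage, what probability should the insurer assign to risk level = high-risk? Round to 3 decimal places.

0.875

P(partial coverage) = 0.3·0.2 + 0.7·0.6 = 0.48
P(high-risk | partial coverage) = (0.7·0.6) / 0.48 = 0.42 / 0.48 = 0.875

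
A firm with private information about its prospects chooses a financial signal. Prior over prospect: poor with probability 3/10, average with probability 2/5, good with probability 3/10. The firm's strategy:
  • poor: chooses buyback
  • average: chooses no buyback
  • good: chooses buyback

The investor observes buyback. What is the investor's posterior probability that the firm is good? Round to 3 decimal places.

Apply Bayes' rule using the sender's strategy as the likelihood.
P(buyback) = (3/10)·1 + (2/5)·0 + (3/10)·1 = 3/5
P(good | buyback) = ((3/10)·1) / (3/5) = (3/10) / (3/5) = 1/2

0.500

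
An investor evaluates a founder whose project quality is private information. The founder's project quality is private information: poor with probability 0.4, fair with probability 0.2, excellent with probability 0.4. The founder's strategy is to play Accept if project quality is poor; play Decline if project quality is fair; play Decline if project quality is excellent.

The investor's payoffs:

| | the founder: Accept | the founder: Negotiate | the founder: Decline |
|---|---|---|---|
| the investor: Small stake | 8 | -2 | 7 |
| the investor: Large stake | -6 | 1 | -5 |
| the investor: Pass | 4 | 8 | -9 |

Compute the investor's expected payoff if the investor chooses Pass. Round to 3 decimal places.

Take the expectation over the founder's project quality, weighting each type's action by its prior probability.
E[Pass] = 0.4·4 + 0.2·(-9) + 0.4·(-9) = 1.6 + (-1.8) + (-3.6) = -3.8

-3.800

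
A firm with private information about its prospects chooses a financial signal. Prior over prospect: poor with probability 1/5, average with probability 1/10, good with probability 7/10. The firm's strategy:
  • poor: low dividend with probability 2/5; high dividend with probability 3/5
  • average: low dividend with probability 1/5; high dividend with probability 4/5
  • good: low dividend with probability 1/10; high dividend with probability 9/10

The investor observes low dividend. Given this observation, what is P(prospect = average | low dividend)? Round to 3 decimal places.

0.118

Apply Bayes' rule using the sender's strategy as the likelihood.
P(low dividend) = (1/5)·(2/5) + (1/10)·(1/5) + (7/10)·(1/10) = 17/100
P(average | low dividend) = ((1/10)·(1/5)) / (17/100) = (1/50) / (17/100) = 2/17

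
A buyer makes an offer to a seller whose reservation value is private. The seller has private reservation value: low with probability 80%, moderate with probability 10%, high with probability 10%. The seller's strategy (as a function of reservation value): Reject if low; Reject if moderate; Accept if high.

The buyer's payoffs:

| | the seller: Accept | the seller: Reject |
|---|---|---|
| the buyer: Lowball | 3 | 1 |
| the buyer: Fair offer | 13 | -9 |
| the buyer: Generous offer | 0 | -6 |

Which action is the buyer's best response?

Lowball

E[Lowball] = 0.8·(1) + 0.1·(1) + 0.1·(3) = 1.2
E[Fair offer] = 0.8·(-9) + 0.1·(-9) + 0.1·(13) = -6.8
E[Generous offer] = 0.8·(-6) + 0.1·(-6) + 0.1·(0) = -5.4
Best response: Lowball (1.2 is the largest).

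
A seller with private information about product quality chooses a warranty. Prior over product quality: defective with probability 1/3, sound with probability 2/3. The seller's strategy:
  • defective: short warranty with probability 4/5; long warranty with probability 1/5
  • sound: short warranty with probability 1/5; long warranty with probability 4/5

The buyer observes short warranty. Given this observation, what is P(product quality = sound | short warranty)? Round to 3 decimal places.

P(short warranty) = (1/3)·(4/5) + (2/3)·(1/5) = 2/5
P(sound | short warranty) = ((2/3)·(1/5)) / (2/5) = (2/15) / (2/5) = 1/3

0.333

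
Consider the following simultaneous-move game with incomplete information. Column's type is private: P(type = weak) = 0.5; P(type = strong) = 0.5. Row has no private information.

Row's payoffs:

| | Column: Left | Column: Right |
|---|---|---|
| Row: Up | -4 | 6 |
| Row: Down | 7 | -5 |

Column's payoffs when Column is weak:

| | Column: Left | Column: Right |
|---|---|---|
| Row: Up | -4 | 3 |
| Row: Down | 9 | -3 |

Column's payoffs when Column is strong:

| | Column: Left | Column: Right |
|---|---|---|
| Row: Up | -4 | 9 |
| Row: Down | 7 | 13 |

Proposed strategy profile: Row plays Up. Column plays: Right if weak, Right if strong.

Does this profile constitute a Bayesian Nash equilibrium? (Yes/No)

Yes

Row plays Up: E[Up] = 0.5·(6) + 0.5·(6) = 6; E[Down] = -5. Best-responding. ✓
Column (type weak), facing Up: Left gives -4, Right gives 3. Proposed Right is best. ✓
Column (type strong), facing Up: Left gives -4, Right gives 9. Proposed Right is best. ✓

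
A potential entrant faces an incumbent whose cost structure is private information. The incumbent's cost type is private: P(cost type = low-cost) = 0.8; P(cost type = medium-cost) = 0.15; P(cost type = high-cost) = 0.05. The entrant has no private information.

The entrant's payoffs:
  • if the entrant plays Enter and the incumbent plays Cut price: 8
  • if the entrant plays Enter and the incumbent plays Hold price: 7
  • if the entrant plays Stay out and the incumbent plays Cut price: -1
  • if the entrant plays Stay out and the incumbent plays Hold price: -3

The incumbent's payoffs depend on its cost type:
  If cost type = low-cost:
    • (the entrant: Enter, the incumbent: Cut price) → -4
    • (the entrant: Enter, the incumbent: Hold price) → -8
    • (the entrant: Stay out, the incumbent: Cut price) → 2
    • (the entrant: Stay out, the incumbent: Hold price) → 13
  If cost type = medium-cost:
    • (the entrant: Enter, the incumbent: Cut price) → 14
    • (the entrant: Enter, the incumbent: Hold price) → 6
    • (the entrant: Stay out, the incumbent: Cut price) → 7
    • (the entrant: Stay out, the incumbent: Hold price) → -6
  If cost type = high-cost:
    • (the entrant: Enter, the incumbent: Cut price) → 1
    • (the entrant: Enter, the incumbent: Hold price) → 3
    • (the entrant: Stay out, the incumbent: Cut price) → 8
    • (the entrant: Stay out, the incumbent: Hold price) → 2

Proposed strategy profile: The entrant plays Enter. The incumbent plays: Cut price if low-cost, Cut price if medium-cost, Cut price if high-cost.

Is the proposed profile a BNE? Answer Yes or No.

The entrant plays Enter: E[Enter] = 0.8·(8) + 0.15·(8) + 0.05·(8) = 8; E[Stay out] = -1. Best-responding. ✓
The incumbent (cost type low-cost), facing Enter: Cut price gives -4, Hold price gives -8. Proposed Cut price is best. ✓
The incumbent (cost type medium-cost), facing Enter: Cut price gives 14, Hold price gives 6. Proposed Cut price is best. ✓
The incumbent (cost type high-cost), facing Enter: Cut price gives 1, Hold price gives 3. Proposed Cut price is not best — profitable deviation exists. ✗

No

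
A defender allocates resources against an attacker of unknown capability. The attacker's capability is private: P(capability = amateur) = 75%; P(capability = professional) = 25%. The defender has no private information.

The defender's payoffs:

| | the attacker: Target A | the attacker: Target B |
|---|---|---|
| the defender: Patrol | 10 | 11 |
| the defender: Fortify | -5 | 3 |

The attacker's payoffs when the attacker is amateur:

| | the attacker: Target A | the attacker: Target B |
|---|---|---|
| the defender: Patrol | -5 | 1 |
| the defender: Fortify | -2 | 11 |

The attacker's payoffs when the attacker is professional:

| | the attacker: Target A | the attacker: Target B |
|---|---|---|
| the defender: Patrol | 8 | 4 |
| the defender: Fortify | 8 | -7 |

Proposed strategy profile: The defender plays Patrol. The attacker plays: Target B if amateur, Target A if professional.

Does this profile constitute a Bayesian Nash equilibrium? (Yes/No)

The defender plays Patrol: E[Patrol] = 0.75·(11) + 0.25·(10) = 10.75; E[Fortify] = 1. Best-responding. ✓
The attacker (capability amateur), facing Patrol: Target A gives -5, Target B gives 1. Proposed Target B is best. ✓
The attacker (capability professional), facing Patrol: Target A gives 8, Target B gives 4. Proposed Target A is best. ✓

Yes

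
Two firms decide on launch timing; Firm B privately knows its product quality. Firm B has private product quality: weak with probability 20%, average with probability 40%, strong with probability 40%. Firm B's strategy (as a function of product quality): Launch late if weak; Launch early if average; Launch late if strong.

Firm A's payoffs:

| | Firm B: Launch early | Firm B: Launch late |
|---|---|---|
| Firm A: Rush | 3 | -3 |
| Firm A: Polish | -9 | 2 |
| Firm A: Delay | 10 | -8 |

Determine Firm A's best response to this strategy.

Rush

E[Rush] = 0.2·(-3) + 0.4·(3) + 0.4·(-3) = -0.6
E[Polish] = 0.2·(2) + 0.4·(-9) + 0.4·(2) = -2.4
E[Delay] = 0.2·(-8) + 0.4·(10) + 0.4·(-8) = -0.8
Best response: Rush (-0.6 is the largest).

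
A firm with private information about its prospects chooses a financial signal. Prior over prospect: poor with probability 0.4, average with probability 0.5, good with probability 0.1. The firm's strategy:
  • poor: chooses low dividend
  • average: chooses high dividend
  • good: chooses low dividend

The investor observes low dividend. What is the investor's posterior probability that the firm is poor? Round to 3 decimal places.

Apply Bayes' rule using the sender's strategy as the likelihood.
P(low dividend) = 0.4·1 + 0.5·0 + 0.1·1 = 0.5
P(poor | low dividend) = (0.4·1) / 0.5 = 0.4 / 0.5 = 0.8

0.800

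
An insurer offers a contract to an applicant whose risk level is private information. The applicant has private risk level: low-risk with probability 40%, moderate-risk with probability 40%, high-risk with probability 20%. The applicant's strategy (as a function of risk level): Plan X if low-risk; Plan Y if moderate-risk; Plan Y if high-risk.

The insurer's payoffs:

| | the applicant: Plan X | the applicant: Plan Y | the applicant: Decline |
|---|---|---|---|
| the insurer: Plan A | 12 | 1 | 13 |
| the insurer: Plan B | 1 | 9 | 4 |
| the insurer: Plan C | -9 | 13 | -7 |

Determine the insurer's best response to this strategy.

Plan B

E[Plan A] = 0.4·(12) + 0.4·(1) + 0.2·(1) = 5.4
E[Plan B] = 0.4·(1) + 0.4·(9) + 0.2·(9) = 5.8
E[Plan C] = 0.4·(-9) + 0.4·(13) + 0.2·(13) = 4.2
Best response: Plan B (5.8 is the largest).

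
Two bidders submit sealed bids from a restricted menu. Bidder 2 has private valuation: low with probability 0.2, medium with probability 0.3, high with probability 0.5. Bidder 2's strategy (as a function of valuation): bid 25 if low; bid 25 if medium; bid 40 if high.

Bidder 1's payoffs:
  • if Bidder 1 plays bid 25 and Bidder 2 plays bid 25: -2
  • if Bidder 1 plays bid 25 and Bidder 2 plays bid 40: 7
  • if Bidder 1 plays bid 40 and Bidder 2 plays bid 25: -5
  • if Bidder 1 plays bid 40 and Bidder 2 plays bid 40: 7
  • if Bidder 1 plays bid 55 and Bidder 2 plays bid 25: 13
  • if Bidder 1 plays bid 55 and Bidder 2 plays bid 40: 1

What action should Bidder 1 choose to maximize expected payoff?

bid 55

E[bid 25] = 0.2·(-2) + 0.3·(-2) + 0.5·(7) = 2.5
E[bid 40] = 0.2·(-5) + 0.3·(-5) + 0.5·(7) = 1
E[bid 55] = 0.2·(13) + 0.3·(13) + 0.5·(1) = 7
Best response: bid 55 (7 is the largest).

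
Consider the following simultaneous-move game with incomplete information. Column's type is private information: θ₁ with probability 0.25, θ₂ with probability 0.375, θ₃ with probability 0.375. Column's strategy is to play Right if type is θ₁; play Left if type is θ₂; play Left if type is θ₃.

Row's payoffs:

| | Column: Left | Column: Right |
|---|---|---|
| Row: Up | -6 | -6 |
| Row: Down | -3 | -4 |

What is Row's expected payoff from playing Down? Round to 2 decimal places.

-3.25

E[Down] = 0.25·(-4) + 0.375·(-3) + 0.375·(-3) = (-1) + (-1.125) + (-1.125) = -3.25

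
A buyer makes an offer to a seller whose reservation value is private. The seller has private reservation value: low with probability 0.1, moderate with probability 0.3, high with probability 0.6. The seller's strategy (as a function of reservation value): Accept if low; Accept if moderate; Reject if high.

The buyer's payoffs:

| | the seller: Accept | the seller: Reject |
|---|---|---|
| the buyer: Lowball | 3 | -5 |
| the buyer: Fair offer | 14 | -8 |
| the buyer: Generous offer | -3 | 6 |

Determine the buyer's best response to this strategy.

Generous offer

Compute the buyer's expected payoff for each action, taking the expectation over the seller's type.
E[Lowball] = 0.1·(3) + 0.3·(3) + 0.6·(-5) = -1.8
E[Fair offer] = 0.1·(14) + 0.3·(14) + 0.6·(-8) = 0.8
E[Generous offer] = 0.1·(-3) + 0.3·(-3) + 0.6·(6) = 2.4
Best response: Generous offer (2.4 is the largest).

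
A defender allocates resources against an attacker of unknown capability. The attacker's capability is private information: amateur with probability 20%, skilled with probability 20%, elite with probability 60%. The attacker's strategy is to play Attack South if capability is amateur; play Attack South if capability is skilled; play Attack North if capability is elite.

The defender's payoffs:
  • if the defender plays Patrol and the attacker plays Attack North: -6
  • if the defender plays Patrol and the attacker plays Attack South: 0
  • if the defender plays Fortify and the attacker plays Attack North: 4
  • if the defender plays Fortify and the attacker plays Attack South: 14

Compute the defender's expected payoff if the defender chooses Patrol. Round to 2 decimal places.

-3.60

E[Patrol] = 0.2·0 + 0.2·0 + 0.6·(-6) = 0 + 0 + (-3.6) = -3.6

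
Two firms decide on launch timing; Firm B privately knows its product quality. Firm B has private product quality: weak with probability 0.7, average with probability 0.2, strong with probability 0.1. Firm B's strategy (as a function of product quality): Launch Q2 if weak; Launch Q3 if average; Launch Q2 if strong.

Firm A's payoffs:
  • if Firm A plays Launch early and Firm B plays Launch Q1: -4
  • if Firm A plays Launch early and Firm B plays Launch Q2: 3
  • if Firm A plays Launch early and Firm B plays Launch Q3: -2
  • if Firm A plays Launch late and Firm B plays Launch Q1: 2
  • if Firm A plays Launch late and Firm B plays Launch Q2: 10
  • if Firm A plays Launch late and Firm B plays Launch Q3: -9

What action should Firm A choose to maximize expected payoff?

Launch late

E[Launch early] = 0.7·(3) + 0.2·(-2) + 0.1·(3) = 2
E[Launch late] = 0.7·(10) + 0.2·(-9) + 0.1·(10) = 6.2
Best response: Launch late (6.2 is the largest).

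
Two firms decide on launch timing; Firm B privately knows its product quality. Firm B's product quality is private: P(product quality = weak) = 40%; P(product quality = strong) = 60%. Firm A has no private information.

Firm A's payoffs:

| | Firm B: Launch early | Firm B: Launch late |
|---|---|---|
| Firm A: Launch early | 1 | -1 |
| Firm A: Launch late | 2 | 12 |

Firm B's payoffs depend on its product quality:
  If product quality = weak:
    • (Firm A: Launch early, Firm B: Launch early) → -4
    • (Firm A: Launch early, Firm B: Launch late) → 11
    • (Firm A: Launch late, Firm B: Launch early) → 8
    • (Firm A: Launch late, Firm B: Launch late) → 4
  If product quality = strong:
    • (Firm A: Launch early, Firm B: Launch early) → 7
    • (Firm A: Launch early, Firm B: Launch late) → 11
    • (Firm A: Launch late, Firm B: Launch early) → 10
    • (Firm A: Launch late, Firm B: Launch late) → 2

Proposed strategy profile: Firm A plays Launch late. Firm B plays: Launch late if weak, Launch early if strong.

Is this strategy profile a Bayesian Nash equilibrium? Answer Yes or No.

No

A profile is a BNE iff every type of every player is best-responding given beliefs about the other side.
Firm A plays Launch late: E[Launch late] = 0.4·(12) + 0.6·(2) = 6; E[Launch early] = 0.2. Best-responding. ✓
Firm B (product quality weak), facing Launch late: Launch early gives 8, Launch late gives 4. Proposed Launch late is not best — profitable deviation exists. ✗
Firm B (product quality strong), facing Launch late: Launch early gives 10, Launch late gives 2. Proposed Launch early is best. ✓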